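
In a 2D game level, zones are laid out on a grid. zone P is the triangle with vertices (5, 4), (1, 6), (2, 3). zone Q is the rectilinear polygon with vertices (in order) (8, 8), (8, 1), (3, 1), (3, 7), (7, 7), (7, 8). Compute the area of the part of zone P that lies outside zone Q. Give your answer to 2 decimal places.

3.33

|zone P| = 5, |zone P∩zone Q| = 1.6667.
|zone P ∖ zone Q| = |zone P| − |zone P∩zone Q| = 5 − 1.6667 = 3.33.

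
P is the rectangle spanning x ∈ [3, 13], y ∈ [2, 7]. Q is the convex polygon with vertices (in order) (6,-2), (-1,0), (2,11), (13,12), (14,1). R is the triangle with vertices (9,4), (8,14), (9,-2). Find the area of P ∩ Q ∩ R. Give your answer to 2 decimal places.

The intersection is the polygon with vertices (8.7,7), (9,4), (9,2), (8.75,2), (8.438,7).
By the shoelace formula its area is 1.58.

1.58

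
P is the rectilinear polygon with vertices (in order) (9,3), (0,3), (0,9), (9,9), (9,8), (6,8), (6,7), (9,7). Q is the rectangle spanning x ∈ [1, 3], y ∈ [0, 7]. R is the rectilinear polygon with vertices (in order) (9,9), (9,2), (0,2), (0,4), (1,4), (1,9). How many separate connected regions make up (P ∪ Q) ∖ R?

2

(P ∪ Q) ∖ R splits into 2 disjoint pieces (area 4, area 5).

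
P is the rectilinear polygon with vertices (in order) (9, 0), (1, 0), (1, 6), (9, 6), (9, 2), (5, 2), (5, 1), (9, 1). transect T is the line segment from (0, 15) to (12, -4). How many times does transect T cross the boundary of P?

4

The segment meets the boundary at (9,0.75), (8.842,1), (8.211,2), (5.684,6).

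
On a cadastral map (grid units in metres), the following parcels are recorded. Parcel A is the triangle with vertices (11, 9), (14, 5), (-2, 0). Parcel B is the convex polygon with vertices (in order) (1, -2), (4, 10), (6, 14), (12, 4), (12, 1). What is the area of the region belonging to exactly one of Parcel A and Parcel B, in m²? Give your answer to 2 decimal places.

|Parcel A| = 39.5, |Parcel B| = 95.5, |Parcel A∩Parcel B| = 27.3372.
|Parcel A △ Parcel B| = |Parcel A| + |Parcel B| − 2·|Parcel A∩Parcel B| = 39.5 + 95.5 − 54.6743 = 80.33.

80.33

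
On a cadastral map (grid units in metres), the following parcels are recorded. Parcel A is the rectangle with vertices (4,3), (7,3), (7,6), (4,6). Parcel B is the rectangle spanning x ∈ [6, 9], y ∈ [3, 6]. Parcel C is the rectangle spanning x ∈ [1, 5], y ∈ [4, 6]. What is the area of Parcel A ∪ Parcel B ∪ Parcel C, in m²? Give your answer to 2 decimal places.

21.00

By inclusion–exclusion:
Individual areas: |Parcel A| = 9, |Parcel B| = 9, |Parcel C| = 8.
|Parcel A∩Parcel B|: x∈[6,7], y∈[3,6] → 1·3 = 3.
|Parcel A∩Parcel C|: x∈[4,5], y∈[4,6] → 1·2 = 2.
|Parcel B∩Parcel C| = 0 (no overlap).
|Parcel A∩Parcel B∩Parcel C| = 0.
|Parcel A ∪ Parcel B ∪ Parcel C| = 26 − 5 + 0 = 21.00.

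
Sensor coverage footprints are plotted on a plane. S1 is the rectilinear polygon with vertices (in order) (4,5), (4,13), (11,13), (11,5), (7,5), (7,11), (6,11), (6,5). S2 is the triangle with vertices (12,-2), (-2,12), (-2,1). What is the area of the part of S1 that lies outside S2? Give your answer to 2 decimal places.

49.50

|S1| = 50, |S1∩S2| = 0.5.
|S1 ∖ S2| = |S1| − |S1∩S2| = 50 − 0.5 = 49.50.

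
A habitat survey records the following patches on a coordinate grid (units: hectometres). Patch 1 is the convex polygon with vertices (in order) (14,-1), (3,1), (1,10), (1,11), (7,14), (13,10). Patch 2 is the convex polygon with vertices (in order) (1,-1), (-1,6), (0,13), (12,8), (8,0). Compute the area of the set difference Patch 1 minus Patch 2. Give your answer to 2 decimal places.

|Patch 1| = 140.5, |Patch 1∩Patch 2| = 82.1117.
|Patch 1 ∖ Patch 2| = |Patch 1| − |Patch 1∩Patch 2| = 140.5 − 82.1117 = 58.39.

58.39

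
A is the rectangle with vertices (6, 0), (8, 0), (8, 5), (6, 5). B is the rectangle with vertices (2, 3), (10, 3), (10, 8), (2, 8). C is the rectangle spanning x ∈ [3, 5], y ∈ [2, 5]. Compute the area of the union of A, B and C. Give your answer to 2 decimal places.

By inclusion–exclusion:
Individual areas: |A| = 10, |B| = 40, |C| = 6.
|A∩B|: x∈[6,8], y∈[3,5] → 2·2 = 4.
|A∩C| = 0 (no overlap).
|B∩C|: x∈[3,5], y∈[3,5] → 2·2 = 4.
|A∩B∩C| = 0.
|A ∪ B ∪ C| = 56 − 8 + 0 = 48.00.

48.00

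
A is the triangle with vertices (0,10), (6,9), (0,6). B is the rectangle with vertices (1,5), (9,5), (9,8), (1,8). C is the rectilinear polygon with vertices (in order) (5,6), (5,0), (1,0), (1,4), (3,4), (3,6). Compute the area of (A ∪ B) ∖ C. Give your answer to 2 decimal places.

31.75

|A ∪ B| = 33.75.
|(A ∪ B) ∩ C| = 2.
|(A ∪ B) ∖ C| = 33.75 − 2 = 31.75.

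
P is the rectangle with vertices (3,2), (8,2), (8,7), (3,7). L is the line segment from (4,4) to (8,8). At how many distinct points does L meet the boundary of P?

The segment meets the boundary at (7,7).

1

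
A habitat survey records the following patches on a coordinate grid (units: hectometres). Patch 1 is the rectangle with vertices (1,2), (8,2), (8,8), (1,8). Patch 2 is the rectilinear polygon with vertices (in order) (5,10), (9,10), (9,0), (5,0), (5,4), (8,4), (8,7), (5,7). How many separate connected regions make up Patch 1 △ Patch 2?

1

Patch 1 △ Patch 2 is a single connected region.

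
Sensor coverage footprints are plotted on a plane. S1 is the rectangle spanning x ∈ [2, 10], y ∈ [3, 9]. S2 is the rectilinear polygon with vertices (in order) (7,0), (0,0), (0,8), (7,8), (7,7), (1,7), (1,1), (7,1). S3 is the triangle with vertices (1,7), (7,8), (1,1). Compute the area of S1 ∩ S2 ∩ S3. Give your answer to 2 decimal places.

2.49

The intersection is the polygon with vertices (2,7), (2,7.167), (7,8), (6.143,7).
By the shoelace formula its area is 2.49.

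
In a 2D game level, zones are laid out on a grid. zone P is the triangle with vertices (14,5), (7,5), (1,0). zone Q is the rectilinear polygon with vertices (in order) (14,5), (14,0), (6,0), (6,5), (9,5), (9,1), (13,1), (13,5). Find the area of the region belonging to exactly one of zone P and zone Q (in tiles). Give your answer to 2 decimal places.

26.95

|zone P| = 17.5, |zone Q| = 24, |zone P∩zone Q| = 7.2756.
|zone P △ zone Q| = |zone P| + |zone Q| − 2·|zone P∩zone Q| = 17.5 + 24 − 14.5513 = 26.95.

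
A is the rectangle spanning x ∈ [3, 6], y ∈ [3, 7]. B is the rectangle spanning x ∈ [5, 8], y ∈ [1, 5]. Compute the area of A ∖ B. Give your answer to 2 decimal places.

10.00

|A∩B|: x∈[5,6], y∈[3,5] → 1·2 = 2.
|A| = 12.
|A ∖ B| = |A| − |A∩B| = 12 − 2 = 10.00.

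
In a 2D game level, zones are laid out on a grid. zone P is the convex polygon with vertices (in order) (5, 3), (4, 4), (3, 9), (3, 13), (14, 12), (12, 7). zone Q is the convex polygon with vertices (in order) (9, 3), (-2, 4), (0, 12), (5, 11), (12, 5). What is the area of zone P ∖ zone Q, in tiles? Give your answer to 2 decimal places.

|zone P| = 73.5, |zone P∩zone Q| = 34.6275.
|zone P ∖ zone Q| = |zone P| − |zone P∩zone Q| = 73.5 − 34.6275 = 38.87.

38.87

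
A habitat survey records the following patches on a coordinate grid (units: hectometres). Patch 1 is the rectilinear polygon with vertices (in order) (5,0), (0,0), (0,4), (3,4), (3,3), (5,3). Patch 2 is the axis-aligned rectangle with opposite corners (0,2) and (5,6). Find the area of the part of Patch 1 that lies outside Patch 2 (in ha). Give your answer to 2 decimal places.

10.00

|Patch 1| = 18, |Patch 1∩Patch 2| = 8.
|Patch 1 ∖ Patch 2| = |Patch 1| − |Patch 1∩Patch 2| = 18 − 8 = 10.00.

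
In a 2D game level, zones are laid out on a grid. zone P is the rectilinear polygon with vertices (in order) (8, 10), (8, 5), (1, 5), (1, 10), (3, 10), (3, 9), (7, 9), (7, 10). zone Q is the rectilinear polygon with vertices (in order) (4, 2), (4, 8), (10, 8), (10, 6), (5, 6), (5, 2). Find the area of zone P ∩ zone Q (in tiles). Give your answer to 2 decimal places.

The intersection is the polygon with vertices (8,6), (5,6), (5,5), (4,5), (4,8), (8,8).
By the shoelace formula its area is 9.00.

9.00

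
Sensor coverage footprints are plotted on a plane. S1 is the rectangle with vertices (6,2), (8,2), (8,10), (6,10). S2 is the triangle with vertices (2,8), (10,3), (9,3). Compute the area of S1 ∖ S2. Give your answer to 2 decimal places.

15.11

|S1| = 16, |S1∩S2| = 0.8929.
|S1 ∖ S2| = |S1| − |S1∩S2| = 16 − 0.8929 = 15.11.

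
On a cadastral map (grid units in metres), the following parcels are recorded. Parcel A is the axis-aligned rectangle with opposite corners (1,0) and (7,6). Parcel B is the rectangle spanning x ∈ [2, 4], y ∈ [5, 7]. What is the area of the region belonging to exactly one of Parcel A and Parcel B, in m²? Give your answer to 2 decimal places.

36.00

|Parcel A∩Parcel B|: x∈[2,4], y∈[5,6] → 2·1 = 2.
|Parcel A △ Parcel B| = |Parcel A| + |Parcel B| − 2·|Parcel A∩Parcel B| = 36 + 4 − 4 = 36.00.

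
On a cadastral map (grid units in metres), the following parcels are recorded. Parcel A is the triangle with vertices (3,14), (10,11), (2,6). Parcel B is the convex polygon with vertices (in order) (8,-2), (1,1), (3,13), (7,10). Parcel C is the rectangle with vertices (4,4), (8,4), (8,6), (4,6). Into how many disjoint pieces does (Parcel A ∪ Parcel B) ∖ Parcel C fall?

1

(Parcel A ∪ Parcel B) ∖ Parcel C is a single connected region.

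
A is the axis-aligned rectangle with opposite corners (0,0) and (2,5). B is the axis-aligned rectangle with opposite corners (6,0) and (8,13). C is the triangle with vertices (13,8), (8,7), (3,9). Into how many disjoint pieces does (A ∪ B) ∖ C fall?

(A ∪ B) ∖ C splits into 3 disjoint pieces (area 10, area 14.8, area 8.8).

3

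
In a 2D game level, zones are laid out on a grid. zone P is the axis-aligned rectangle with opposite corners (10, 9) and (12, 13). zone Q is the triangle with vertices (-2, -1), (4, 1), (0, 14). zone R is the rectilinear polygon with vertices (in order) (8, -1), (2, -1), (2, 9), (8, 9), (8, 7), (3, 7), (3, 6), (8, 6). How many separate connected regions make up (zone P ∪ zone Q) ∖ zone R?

2

(zone P ∪ zone Q) ∖ zone R splits into 2 disjoint pieces (area 8, area 35.8333).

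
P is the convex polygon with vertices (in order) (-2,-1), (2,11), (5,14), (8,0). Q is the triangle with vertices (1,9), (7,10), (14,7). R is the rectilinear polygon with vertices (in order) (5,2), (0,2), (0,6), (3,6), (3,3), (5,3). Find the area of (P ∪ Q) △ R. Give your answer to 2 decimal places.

|P ∪ Q| = 91.9027.
|(P ∪ Q) ∩ R| = 13.8333.
|(P ∪ Q) △ R| = 91.9027 + 14 − 27.6667 = 78.24.

78.24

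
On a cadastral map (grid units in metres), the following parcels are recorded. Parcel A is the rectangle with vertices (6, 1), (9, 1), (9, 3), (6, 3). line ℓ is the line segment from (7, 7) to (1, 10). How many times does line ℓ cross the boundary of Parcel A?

0

The segment lies entirely outside Parcel A and never meets its boundary.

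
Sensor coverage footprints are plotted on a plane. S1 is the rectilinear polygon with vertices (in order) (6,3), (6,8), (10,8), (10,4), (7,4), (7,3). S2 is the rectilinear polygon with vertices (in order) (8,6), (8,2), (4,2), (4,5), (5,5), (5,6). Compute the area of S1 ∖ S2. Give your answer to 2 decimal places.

|S1| = 17, |S1∩S2| = 5.
|S1 ∖ S2| = |S1| − |S1∩S2| = 17 − 5 = 12.00.

12.00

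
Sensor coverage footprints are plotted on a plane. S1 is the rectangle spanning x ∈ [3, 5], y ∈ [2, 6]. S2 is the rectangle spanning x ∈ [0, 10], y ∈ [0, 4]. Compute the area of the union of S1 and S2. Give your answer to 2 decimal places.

By inclusion–exclusion:
Individual areas: |S1| = 8, |S2| = 40.
|S1∩S2|: x∈[3,5], y∈[2,4] → 2·2 = 4.
|S1 ∪ S2| = 48 − 4 = 44.00.

44.00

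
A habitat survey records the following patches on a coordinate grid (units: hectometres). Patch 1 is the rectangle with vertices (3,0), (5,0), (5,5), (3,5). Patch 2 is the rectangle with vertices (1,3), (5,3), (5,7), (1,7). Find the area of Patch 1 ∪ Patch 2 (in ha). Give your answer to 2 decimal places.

22.00

By inclusion–exclusion:
Individual areas: |Patch 1| = 10, |Patch 2| = 16.
|Patch 1∩Patch 2|: x∈[3,5], y∈[3,5] → 2·2 = 4.
|Patch 1 ∪ Patch 2| = 26 − 4 = 22.00.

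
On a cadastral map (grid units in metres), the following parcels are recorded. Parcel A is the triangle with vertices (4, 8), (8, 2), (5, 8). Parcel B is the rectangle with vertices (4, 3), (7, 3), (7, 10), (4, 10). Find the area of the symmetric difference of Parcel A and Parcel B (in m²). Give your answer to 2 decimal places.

18.50

|Parcel A| = 3, |Parcel B| = 21, |Parcel A∩Parcel B| = 2.75.
|Parcel A △ Parcel B| = |Parcel A| + |Parcel B| − 2·|Parcel A∩Parcel B| = 3 + 21 − 5.5 = 18.50.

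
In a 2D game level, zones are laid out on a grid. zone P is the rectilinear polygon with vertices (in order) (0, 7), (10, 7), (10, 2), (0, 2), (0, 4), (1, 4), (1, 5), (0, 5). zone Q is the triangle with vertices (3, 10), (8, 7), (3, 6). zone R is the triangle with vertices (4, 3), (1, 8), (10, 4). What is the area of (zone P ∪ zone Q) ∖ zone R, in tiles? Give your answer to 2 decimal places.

|zone P ∪ zone Q| = 56.5.
|(zone P ∪ zone Q) ∩ zone R| = 15.6889.
|(zone P ∪ zone Q) ∖ zone R| = 56.5 − 15.6889 = 40.81.

40.81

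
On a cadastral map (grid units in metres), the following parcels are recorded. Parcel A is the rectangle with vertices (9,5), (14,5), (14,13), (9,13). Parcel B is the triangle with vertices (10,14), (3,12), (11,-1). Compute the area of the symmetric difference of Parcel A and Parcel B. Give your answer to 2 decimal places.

|Parcel A| = 40, |Parcel B| = 53.5, |Parcel A∩Parcel B| = 10.6667.
|Parcel A △ Parcel B| = |Parcel A| + |Parcel B| − 2·|Parcel A∩Parcel B| = 40 + 53.5 − 21.3333 = 72.17.

72.17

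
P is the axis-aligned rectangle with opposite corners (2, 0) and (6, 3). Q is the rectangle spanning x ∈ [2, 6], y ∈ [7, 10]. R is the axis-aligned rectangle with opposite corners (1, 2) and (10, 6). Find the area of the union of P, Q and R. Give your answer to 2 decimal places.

By inclusion–exclusion:
Individual areas: |P| = 12, |Q| = 12, |R| = 36.
|P∩Q| = 0 (no overlap).
|P∩R|: x∈[2,6], y∈[2,3] → 4·1 = 4.
|Q∩R| = 0 (no overlap).
|P∩Q∩R| = 0.
|P ∪ Q ∪ R| = 60 − 4 + 0 = 56.00.

56.00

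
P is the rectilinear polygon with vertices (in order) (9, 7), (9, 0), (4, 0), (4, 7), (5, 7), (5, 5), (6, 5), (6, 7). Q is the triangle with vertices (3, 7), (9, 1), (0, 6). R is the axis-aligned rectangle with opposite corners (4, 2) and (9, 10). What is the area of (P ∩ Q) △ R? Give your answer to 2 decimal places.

|P ∩ Q| = 5.5556.
|(P ∩ Q) ∩ R| = 5.1556.
|(P ∩ Q) △ R| = 5.5556 + 40 − 10.3111 = 35.24.

35.24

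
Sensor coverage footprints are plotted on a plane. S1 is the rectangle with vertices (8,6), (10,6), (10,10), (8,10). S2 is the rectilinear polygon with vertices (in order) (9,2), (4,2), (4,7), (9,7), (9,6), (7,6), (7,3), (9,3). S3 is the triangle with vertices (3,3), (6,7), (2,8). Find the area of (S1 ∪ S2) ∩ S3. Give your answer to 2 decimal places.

The region (S1 ∪ S2) ∩ S3 is the polygon with vertices (4,7), (6,7), (4,4.333).
By the shoelace formula its area is 2.67.

2.67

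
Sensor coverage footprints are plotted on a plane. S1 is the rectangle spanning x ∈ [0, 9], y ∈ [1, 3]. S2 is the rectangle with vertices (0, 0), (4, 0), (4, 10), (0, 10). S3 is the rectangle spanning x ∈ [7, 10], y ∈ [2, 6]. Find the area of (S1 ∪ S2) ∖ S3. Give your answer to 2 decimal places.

|S1 ∪ S2| = 50.
|(S1 ∪ S2) ∩ S3| = 2.
|(S1 ∪ S2) ∖ S3| = 50 − 2 = 48.00.

48.00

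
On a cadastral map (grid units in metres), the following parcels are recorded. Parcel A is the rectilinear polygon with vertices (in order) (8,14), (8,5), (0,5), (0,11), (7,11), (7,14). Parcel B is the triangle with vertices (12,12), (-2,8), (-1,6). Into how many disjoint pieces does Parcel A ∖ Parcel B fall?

2

Parcel A ∖ Parcel B splits into 2 disjoint pieces (area 13.2857, area 26.4615).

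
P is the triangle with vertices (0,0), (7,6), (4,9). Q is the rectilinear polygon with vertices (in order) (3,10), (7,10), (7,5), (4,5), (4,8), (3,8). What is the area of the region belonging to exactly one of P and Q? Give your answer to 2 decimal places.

22.22

|P| = 19.5, |Q| = 17, |P∩Q| = 7.1389.
|P △ Q| = |P| + |Q| − 2·|P∩Q| = 19.5 + 17 − 14.2778 = 22.22.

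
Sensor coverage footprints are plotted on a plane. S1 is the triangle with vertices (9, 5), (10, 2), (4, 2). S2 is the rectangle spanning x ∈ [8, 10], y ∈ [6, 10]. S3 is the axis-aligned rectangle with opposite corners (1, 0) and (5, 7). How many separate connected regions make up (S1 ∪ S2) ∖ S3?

2

(S1 ∪ S2) ∖ S3 splits into 2 disjoint pieces (area 8.7, area 8).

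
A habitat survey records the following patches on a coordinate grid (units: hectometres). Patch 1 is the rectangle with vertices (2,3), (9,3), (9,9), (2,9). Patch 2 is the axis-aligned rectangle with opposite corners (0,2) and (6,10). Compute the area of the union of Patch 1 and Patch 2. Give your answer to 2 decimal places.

66.00

By inclusion–exclusion:
Individual areas: |Patch 1| = 42, |Patch 2| = 48.
|Patch 1∩Patch 2|: x∈[2,6], y∈[3,9] → 4·6 = 24.
|Patch 1 ∪ Patch 2| = 90 − 24 = 66.00.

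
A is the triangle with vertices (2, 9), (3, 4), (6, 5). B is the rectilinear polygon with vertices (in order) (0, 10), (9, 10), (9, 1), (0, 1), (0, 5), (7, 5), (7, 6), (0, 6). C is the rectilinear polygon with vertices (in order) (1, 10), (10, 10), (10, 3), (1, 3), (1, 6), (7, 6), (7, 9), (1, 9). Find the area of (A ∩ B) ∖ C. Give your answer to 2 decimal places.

|A ∩ B| = 5.2.
|(A ∩ B) ∩ C| = 1.6.
|(A ∩ B) ∖ C| = 5.2 − 1.6 = 3.60.

3.60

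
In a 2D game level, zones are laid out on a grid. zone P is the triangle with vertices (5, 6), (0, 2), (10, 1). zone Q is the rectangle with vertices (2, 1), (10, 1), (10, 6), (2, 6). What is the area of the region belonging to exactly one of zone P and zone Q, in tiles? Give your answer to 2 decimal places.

|zone P| = 22.5, |zone Q| = 40, |zone P∩zone Q| = 20.7.
|zone P △ zone Q| = |zone P| + |zone Q| − 2·|zone P∩zone Q| = 22.5 + 40 − 41.4 = 21.10.

21.10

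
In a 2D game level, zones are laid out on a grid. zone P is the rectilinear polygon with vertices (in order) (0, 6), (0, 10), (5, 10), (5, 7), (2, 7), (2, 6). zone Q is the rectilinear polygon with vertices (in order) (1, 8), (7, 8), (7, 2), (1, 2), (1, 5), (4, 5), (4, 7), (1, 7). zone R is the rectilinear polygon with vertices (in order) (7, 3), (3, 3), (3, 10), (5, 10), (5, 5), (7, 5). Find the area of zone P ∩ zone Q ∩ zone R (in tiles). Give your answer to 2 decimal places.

The intersection is the polygon with vertices (4,7), (3,7), (3,8), (5,8), (5,7).
By the shoelace formula its area is 2.00.

2.00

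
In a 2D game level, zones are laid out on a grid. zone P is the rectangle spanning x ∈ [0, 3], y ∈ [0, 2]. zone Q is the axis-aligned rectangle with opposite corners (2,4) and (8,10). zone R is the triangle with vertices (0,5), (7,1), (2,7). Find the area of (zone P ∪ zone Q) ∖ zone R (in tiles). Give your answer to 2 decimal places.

|zone P ∪ zone Q| = 42.
|(zone P ∪ zone Q) ∩ zone R| = 3.75.
|(zone P ∪ zone Q) ∖ zone R| = 42 − 3.75 = 38.25.

38.25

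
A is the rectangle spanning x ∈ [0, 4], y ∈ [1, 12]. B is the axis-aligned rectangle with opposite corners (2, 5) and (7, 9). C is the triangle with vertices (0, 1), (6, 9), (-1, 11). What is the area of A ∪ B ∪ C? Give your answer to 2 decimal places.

By inclusion–exclusion:
Individual areas: |A| = 44, |B| = 20, |C| = 34.
|A∩B|: x∈[2,4], y∈[5,9] → 2·4 = 8.
|A∩C| = 25.9048.
|B∩C| = 10.
|A∩B∩C| = 7.3333.
|A ∪ B ∪ C| = 98 − 43.9048 + 7.3333 = 61.43.

61.43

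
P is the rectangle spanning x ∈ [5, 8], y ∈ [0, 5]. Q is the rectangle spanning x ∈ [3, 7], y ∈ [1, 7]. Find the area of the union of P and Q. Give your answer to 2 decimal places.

By inclusion–exclusion:
Individual areas: |P| = 15, |Q| = 24.
|P∩Q|: x∈[5,7], y∈[1,5] → 2·4 = 8.
|P ∪ Q| = 39 − 8 = 31.00.

31.00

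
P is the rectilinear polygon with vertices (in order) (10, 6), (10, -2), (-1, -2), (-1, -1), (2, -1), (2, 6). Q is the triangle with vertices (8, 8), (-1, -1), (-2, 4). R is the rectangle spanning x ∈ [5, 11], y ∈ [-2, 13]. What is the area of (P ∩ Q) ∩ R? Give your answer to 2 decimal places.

0.50

The region (P ∩ Q) ∩ R is the polygon with vertices (6,6), (5,5), (5,6).
By the shoelace formula its area is 0.50.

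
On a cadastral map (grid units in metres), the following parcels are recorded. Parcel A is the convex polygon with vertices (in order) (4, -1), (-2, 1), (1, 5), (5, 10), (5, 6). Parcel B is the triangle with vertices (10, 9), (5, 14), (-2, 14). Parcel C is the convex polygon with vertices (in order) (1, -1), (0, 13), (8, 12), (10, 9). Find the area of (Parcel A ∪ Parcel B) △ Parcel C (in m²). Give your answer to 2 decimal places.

65.02

|Parcel A ∪ Parcel B| = 54.
|(Parcel A ∪ Parcel B) ∩ Parcel C| = 33.9906.
|(Parcel A ∪ Parcel B) △ Parcel C| = 54 + 79 − 67.9813 = 65.02.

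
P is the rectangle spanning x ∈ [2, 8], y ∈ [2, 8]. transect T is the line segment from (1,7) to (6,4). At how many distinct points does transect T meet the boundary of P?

The segment meets the boundary at (2,6.4).

1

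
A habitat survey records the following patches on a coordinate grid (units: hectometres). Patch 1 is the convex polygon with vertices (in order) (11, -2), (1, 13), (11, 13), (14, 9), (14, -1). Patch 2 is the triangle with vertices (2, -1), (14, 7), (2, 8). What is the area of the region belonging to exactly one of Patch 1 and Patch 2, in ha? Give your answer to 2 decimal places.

|Patch 1| = 112.5, |Patch 2| = 54, |Patch 1∩Patch 2| = 22.2658.
|Patch 1 △ Patch 2| = |Patch 1| + |Patch 2| − 2·|Patch 1∩Patch 2| = 112.5 + 54 − 44.5317 = 121.97.

121.97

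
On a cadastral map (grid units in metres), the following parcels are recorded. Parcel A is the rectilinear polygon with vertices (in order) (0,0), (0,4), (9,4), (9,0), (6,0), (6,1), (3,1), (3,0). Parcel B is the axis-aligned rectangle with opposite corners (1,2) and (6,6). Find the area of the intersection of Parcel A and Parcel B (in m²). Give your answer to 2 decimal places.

10.00

The intersection is the polygon with vertices (6,4), (6,2), (1,2), (1,4).
By the shoelace formula its area is 10.00.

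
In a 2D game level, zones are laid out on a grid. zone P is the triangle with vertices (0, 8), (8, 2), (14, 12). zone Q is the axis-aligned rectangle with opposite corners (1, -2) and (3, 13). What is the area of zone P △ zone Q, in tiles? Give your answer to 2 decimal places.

|zone P| = 58, |zone Q| = 30, |zone P∩zone Q| = 4.1429.
|zone P △ zone Q| = |zone P| + |zone Q| − 2·|zone P∩zone Q| = 58 + 30 − 8.2857 = 79.71.

79.71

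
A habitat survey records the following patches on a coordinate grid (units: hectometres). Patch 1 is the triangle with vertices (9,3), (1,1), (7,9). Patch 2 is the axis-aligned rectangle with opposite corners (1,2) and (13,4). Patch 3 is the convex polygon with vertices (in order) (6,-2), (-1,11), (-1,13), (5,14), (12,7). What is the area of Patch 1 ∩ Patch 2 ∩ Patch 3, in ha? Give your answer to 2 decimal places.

9.13

The intersection is the polygon with vertices (3.846,2), (2.97,3.627), (3.25,4), (8.667,4), (9,3), (5,2).
By the shoelace formula its area is 9.13.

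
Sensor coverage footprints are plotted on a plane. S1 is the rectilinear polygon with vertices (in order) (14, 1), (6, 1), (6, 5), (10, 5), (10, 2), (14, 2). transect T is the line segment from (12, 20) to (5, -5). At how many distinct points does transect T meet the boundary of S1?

The segment meets the boundary at (7.8,5), (6.68,1).

2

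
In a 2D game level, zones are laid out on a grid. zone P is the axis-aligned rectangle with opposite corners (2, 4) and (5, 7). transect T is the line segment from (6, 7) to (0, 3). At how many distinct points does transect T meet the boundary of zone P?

The segment meets the boundary at (2,4.333), (5,6.333).

2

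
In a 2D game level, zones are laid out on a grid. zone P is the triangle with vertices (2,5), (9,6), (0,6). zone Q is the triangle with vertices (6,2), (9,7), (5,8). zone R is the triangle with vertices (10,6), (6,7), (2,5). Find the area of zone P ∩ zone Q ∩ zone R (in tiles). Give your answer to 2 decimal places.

0.91

The intersection is the polygon with vertices (5.333,6), (8.4,6), (8.344,5.906), (5.419,5.488).
By the shoelace formula its area is 0.91.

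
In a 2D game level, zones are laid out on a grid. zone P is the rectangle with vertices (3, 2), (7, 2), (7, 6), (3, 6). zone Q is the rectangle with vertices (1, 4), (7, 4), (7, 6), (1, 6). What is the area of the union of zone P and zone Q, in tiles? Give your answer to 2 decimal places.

20.00

By inclusion–exclusion:
Individual areas: |zone P| = 16, |zone Q| = 12.
|zone P∩zone Q|: x∈[3,7], y∈[4,6] → 4·2 = 8.
|zone P ∪ zone Q| = 28 − 8 = 20.00.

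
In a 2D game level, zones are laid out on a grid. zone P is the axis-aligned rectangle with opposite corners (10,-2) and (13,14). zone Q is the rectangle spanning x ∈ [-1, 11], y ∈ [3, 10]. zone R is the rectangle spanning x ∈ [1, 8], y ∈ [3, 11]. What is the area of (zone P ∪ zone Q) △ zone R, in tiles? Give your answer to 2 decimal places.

83.00

|zone P ∪ zone Q| = 125.
|(zone P ∪ zone Q) ∩ zone R| = 49.
|(zone P ∪ zone Q) △ zone R| = 125 + 56 − 98 = 83.00.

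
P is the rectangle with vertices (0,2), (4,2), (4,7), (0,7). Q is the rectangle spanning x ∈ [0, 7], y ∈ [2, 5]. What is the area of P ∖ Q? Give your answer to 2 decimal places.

8.00

|P∩Q|: x∈[0,4], y∈[2,5] → 4·3 = 12.
|P| = 20.
|P ∖ Q| = |P| − |P∩Q| = 20 − 12 = 8.00.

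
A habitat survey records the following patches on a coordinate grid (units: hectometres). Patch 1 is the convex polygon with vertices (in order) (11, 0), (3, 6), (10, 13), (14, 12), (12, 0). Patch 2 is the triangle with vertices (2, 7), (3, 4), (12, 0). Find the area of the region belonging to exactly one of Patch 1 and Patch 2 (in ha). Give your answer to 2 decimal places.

84.44

|Patch 1| = 80.5, |Patch 2| = 11.5, |Patch 1∩Patch 2| = 3.7781.
|Patch 1 △ Patch 2| = |Patch 1| + |Patch 2| − 2·|Patch 1∩Patch 2| = 80.5 + 11.5 − 7.5561 = 84.44.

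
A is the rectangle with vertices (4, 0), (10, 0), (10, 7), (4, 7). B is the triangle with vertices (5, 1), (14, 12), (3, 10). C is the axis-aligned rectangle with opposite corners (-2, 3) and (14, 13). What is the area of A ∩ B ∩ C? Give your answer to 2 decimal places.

The intersection is the polygon with vertices (9.909,7), (6.636,3), (4.556,3), (4,5.5), (4,7).
By the shoelace formula its area is 16.40.

16.40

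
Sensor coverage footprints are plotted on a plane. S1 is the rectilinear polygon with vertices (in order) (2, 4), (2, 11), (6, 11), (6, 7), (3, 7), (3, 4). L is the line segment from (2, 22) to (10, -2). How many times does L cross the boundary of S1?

The segment meets the boundary at (6,10), (5.667,11).

2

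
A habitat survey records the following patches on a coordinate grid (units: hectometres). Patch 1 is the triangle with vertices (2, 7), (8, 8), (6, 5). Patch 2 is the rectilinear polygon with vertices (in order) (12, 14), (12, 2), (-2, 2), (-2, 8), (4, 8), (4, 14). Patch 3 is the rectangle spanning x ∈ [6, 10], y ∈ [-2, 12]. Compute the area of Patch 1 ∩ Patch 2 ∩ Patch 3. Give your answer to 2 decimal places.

The intersection is the polygon with vertices (6,5), (6,7.667), (8,8).
By the shoelace formula its area is 2.67.

2.67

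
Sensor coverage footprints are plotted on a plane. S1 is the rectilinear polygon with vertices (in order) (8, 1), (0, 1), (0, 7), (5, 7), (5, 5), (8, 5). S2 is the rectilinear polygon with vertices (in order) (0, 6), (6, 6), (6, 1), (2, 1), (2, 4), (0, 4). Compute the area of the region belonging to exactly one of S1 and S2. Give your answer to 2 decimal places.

20.00

|S1| = 42, |S2| = 24, |S1∩S2| = 23.
|S1 △ S2| = |S1| + |S2| − 2·|S1∩S2| = 42 + 24 − 46 = 20.00.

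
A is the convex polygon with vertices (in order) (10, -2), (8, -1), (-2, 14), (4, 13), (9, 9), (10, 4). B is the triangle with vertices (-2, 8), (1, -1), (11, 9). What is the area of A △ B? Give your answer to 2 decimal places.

|A| = 80.5, |B| = 60, |A∩B| = 23.0995.
|A △ B| = |A| + |B| − 2·|A∩B| = 80.5 + 60 − 46.199 = 94.30.

94.30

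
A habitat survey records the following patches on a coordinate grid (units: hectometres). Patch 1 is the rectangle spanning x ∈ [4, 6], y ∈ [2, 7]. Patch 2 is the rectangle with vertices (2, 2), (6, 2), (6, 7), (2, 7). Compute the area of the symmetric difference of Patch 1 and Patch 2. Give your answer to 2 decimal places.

|Patch 1∩Patch 2|: x∈[4,6], y∈[2,7] → 2·5 = 10.
|Patch 1 △ Patch 2| = |Patch 1| + |Patch 2| − 2·|Patch 1∩Patch 2| = 10 + 20 − 20 = 10.00.

10.00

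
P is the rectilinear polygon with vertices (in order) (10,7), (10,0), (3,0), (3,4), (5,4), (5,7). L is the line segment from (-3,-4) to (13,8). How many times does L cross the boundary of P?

The segment meets the boundary at (3,0.5), (10,5.75).

2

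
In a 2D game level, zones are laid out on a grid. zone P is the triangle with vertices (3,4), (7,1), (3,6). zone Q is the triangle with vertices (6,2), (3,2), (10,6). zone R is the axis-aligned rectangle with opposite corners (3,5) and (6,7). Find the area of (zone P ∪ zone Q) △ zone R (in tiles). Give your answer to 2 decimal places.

14.36

|zone P ∪ zone Q| = 9.1564.
|(zone P ∪ zone Q) ∩ zone R| = 0.4.
|(zone P ∪ zone Q) △ zone R| = 9.1564 + 6 − 0.8 = 14.36.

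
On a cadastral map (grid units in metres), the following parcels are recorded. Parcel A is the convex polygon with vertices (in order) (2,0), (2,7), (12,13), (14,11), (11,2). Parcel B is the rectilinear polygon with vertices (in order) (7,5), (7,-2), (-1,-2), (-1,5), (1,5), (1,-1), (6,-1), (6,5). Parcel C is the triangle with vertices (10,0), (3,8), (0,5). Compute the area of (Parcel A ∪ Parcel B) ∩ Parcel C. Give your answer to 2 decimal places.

18.47

|Parcel A ∪ Parcel B| = 117.5.
|(Parcel A ∪ Parcel B) ∩ Parcel C| = 18.47.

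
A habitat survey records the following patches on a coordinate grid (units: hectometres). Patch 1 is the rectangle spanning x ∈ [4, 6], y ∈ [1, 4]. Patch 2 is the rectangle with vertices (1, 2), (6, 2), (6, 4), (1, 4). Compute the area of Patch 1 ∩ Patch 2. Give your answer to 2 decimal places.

4.00

|Patch 1∩Patch 2|: x∈[4,6], y∈[2,4] → 2·2 = 4.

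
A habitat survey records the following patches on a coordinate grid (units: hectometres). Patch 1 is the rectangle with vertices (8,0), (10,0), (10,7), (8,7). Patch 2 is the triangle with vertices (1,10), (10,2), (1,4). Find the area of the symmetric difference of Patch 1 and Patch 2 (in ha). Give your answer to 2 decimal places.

38.33

|Patch 1| = 14, |Patch 2| = 27, |Patch 1∩Patch 2| = 1.3333.
|Patch 1 △ Patch 2| = |Patch 1| + |Patch 2| − 2·|Patch 1∩Patch 2| = 14 + 27 − 2.6667 = 38.33.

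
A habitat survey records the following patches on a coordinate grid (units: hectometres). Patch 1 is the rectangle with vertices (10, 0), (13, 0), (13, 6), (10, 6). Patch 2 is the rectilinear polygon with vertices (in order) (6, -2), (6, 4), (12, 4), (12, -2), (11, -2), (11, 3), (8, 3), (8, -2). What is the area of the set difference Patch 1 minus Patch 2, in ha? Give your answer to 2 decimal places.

13.00

|Patch 1| = 18, |Patch 1∩Patch 2| = 5.
|Patch 1 ∖ Patch 2| = |Patch 1| − |Patch 1∩Patch 2| = 18 − 5 = 13.00.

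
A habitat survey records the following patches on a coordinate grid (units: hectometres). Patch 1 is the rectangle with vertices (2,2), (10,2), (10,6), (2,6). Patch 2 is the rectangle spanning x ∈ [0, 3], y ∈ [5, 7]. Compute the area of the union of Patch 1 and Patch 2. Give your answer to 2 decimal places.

37.00

By inclusion–exclusion:
Individual areas: |Patch 1| = 32, |Patch 2| = 6.
|Patch 1∩Patch 2|: x∈[2,3], y∈[5,6] → 1·1 = 1.
|Patch 1 ∪ Patch 2| = 38 − 1 = 37.00.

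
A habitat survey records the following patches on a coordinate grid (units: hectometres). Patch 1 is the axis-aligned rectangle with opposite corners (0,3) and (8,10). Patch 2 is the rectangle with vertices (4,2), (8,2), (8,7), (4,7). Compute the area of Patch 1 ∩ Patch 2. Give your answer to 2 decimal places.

|Patch 1∩Patch 2|: x∈[4,8], y∈[3,7] → 4·4 = 16.

16.00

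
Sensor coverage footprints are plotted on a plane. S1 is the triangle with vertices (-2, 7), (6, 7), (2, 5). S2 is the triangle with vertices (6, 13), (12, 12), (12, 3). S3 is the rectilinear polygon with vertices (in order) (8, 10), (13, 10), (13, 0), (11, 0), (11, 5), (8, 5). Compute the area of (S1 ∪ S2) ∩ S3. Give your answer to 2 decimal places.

14.63

The region (S1 ∪ S2) ∩ S3 is the polygon with vertices (12,3), (11,4.667), (11,5), (10.8,5), (8,9.667), (8,10), (12,10).
By the shoelace formula its area is 14.63.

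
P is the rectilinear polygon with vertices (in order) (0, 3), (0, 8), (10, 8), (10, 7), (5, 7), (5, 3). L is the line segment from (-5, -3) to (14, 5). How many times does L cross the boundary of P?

The segment lies entirely outside P and never meets its boundary.

0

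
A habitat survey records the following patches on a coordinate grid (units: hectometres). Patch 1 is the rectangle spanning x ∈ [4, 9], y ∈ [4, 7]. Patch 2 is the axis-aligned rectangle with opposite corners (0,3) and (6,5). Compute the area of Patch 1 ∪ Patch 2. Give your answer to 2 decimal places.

By inclusion–exclusion:
Individual areas: |Patch 1| = 15, |Patch 2| = 12.
|Patch 1∩Patch 2|: x∈[4,6], y∈[4,5] → 2·1 = 2.
|Patch 1 ∪ Patch 2| = 27 − 2 = 25.00.

25.00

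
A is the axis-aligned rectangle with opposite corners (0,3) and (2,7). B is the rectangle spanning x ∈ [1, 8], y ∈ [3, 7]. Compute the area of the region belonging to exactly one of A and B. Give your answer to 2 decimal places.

28.00

|A∩B|: x∈[1,2], y∈[3,7] → 1·4 = 4.
|A △ B| = |A| + |B| − 2·|A∩B| = 8 + 28 − 8 = 28.00.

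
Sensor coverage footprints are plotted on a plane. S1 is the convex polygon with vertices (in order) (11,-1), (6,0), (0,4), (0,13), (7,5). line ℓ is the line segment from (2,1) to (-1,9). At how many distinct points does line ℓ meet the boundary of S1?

The segment meets the boundary at (0,6.333), (1.167,3.222).

2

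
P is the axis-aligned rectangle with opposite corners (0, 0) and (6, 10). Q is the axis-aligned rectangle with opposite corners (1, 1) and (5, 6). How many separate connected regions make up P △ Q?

P △ Q is a single connected region.

1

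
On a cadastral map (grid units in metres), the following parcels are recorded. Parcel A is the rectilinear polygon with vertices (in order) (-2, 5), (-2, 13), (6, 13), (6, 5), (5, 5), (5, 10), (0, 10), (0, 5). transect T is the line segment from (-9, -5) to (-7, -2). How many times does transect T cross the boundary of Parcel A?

The segment lies entirely outside Parcel A and never meets its boundary.

0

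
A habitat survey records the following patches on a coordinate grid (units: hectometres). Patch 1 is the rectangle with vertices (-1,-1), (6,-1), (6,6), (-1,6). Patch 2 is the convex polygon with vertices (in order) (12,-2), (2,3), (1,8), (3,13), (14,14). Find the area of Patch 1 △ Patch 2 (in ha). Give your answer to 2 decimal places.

162.20

|Patch 1| = 49, |Patch 2| = 147, |Patch 1∩Patch 2| = 16.9.
|Patch 1 △ Patch 2| = |Patch 1| + |Patch 2| − 2·|Patch 1∩Patch 2| = 49 + 147 − 33.8 = 162.20.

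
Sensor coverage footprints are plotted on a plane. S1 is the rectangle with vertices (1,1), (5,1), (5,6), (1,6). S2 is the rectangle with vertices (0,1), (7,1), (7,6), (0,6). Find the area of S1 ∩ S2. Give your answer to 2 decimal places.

20.00

|S1∩S2|: x∈[1,5], y∈[1,6] → 4·5 = 20.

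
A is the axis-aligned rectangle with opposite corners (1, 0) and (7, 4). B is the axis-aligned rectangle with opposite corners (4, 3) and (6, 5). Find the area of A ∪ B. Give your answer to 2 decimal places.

By inclusion–exclusion:
Individual areas: |A| = 24, |B| = 4.
|A∩B|: x∈[4,6], y∈[3,4] → 2·1 = 2.
|A ∪ B| = 28 − 2 = 26.00.

26.00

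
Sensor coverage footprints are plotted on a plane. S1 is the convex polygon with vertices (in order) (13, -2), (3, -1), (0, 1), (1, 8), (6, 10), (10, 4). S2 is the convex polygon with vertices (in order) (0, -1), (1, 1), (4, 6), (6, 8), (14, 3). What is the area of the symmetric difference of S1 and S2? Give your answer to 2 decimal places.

58.83

|S1| = 95.5, |S2| = 54.5, |S1∩S2| = 45.583.
|S1 △ S2| = |S1| + |S2| − 2·|S1∩S2| = 95.5 + 54.5 − 91.1661 = 58.83.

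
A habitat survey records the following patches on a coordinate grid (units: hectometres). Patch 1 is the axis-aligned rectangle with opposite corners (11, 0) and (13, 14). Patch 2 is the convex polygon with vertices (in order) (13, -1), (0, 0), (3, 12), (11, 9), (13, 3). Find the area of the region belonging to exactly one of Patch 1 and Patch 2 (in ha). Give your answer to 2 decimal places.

|Patch 1| = 28, |Patch 2| = 120.5, |Patch 1∩Patch 2| = 12.
|Patch 1 △ Patch 2| = |Patch 1| + |Patch 2| − 2·|Patch 1∩Patch 2| = 28 + 120.5 − 24 = 124.50.

124.50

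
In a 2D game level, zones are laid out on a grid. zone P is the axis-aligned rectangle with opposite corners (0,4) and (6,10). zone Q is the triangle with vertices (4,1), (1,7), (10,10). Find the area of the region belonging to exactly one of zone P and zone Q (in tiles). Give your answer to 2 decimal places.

33.67

|zone P| = 36, |zone Q| = 31.5, |zone P∩zone Q| = 16.9167.
|zone P △ zone Q| = |zone P| + |zone Q| − 2·|zone P∩zone Q| = 36 + 31.5 − 33.8333 = 33.67.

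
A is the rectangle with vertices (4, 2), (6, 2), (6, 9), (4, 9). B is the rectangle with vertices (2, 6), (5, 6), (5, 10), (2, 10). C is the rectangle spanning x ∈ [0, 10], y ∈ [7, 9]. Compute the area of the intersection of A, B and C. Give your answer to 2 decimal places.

2.00

The intersection is the polygon with vertices (5,9), (5,7), (4,7), (4,9).
By the shoelace formula its area is 2.00.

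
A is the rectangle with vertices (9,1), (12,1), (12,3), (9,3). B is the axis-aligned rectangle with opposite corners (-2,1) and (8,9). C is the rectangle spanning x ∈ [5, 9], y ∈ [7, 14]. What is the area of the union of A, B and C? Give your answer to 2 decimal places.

108.00

By inclusion–exclusion:
Individual areas: |A| = 6, |B| = 80, |C| = 28.
|A∩B| = 0 (no overlap).
|A∩C| = 0 (no overlap).
|B∩C|: x∈[5,8], y∈[7,9] → 3·2 = 6.
|A∩B∩C| = 0.
|A ∪ B ∪ C| = 114 − 6 + 0 = 108.00.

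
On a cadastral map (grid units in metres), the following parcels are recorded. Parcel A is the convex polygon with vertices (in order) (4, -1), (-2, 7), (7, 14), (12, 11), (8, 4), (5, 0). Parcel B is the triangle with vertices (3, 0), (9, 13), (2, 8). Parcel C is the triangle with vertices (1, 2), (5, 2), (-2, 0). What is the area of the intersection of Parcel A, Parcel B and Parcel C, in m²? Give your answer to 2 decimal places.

0.51

The intersection is the polygon with vertices (2.75,2), (3.923,2), (3.76,1.646), (2.828,1.379).
By the shoelace formula its area is 0.51.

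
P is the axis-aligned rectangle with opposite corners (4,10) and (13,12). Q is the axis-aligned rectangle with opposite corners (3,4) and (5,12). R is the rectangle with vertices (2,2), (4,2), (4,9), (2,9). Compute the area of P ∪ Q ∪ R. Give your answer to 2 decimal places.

By inclusion–exclusion:
Individual areas: |P| = 18, |Q| = 16, |R| = 14.
|P∩Q|: x∈[4,5], y∈[10,12] → 1·2 = 2.
|P∩R| = 0 (no overlap).
|Q∩R|: x∈[3,4], y∈[4,9] → 1·5 = 5.
|P∩Q∩R| = 0.
|P ∪ Q ∪ R| = 48 − 7 + 0 = 41.00.

41.00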